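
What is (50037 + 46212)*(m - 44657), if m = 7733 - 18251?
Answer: -5310538575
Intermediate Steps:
m = -10518
(50037 + 46212)*(m - 44657) = (50037 + 46212)*(-10518 - 44657) = 96249*(-55175) = -5310538575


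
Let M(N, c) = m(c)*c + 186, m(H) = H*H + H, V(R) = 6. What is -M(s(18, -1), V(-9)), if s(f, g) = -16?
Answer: -438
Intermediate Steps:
m(H) = H + H² (m(H) = H² + H = H + H²)
M(N, c) = 186 + c²*(1 + c) (M(N, c) = (c*(1 + c))*c + 186 = c²*(1 + c) + 186 = 186 + c²*(1 + c))
-M(s(18, -1), V(-9)) = -(186 + 6²*(1 + 6)) = -(186 + 36*7) = -(186 + 252) = -1*438 = -438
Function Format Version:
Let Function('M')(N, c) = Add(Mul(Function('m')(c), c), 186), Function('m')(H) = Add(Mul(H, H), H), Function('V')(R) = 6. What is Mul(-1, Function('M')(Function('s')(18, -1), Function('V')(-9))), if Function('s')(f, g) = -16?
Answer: -438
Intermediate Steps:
Function('m')(H) = Add(H, Pow(H, 2)) (Function('m')(H) = Add(Pow(H, 2), H) = Add(H, Pow(H, 2)))
Function('M')(N, c) = Add(186, Mul(Pow(c, 2), Add(1, c))) (Function('M')(N, c) = Add(Mul(Mul(c, Add(1, c)), c), 186) = Add(Mul(Pow(c, 2), Add(1, c)), 186) = Add(186, Mul(Pow(c, 2), Add(1, c))))
Mul(-1, Function('M')(Function('s')(18, -1), Function('V')(-9))) = Mul(-1, Add(186, Mul(Pow(6, 2), Add(1, 6)))) = Mul(-1, Add(186, Mul(36, 7))) = Mul(-1, Add(186, 252)) = Mul(-1, 438) = -438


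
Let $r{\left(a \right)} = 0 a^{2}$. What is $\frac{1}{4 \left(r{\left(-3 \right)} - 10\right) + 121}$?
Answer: $\frac{1}{81} \approx 0.012346$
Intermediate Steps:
$r{\left(a \right)} = 0$
$\frac{1}{4 \left(r{\left(-3 \right)} - 10\right) + 121} = \frac{1}{4 \left(0 - 10\right) + 121} = \frac{1}{4 \left(-10\right) + 121} = \frac{1}{-40 + 121} = \frac{1}{81}$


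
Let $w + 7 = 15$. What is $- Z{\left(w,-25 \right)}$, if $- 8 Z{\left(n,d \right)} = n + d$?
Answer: $- \frac{17}{8} \approx -2.125$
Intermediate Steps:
$w = 8$ ($w = -7 + 15 = 8$)
$Z{\left(n,d \right)} = - \frac{d}{8} - \frac{n}{8}$ ($Z{\left(n,d \right)} = - \frac{n + d}{8} = - \frac{d + n}{8} = - \frac{d}{8} - \frac{n}{8}$)
$- Z{\left(w,-25 \right)} = - (\left(- \frac{1}{8}\right) \left(-25\right) - 1) = - (\frac{25}{8} - 1) = \left(-1\right) \frac{17}{8} = - \frac{17}{8}$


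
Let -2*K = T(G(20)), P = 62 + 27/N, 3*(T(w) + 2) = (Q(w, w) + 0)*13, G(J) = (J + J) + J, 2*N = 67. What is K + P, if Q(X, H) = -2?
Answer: 13696/201 ≈ 68.139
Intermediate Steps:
N = 67/2 (N = (½)*67 = 67/2 ≈ 33.500)
G(J) = 3*J (G(J) = 2*J + J = 3*J)
T(w) = -32/3 (T(w) = -2 + ((-2 + 0)*13)/3 = -2 + (-2*13)/3 = -2 + (⅓)*(-26) = -2 - 26/3 = -32/3)
P = 4208/67 (P = 62 + 27/(67/2) = 62 + (2/67)*27 = 62 + 54/67 = 4208/67 ≈ 62.806)
K = 16/3 (K = -½*(-32/3) = 16/3 ≈ 5.3333)
K + P = 16/3 + 4208/67 = 13696/201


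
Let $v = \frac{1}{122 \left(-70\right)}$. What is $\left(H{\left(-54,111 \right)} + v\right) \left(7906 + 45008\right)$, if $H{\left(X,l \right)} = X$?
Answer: $- \frac{12200936577}{4270} \approx -2.8574 \cdot 10^{6}$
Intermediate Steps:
$v = - \frac{1}{8540}$ ($v = \frac{1}{-8540} = - \frac{1}{8540} \approx -0.0001171$)
$\left(H{\left(-54,111 \right)} + v\right) \left(7906 + 45008\right) = \left(-54 - \frac{1}{8540}\right) \left(7906 + 45008\right) = \left(- \frac{461161}{8540}\right) 52914 = - \frac{12200936577}{4270}$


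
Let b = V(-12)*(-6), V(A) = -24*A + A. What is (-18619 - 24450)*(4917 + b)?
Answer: -140448009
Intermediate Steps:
V(A) = -23*A
b = -1656 (b = -23*(-12)*(-6) = 276*(-6) = -1656)
(-18619 - 24450)*(4917 + b) = (-18619 - 24450)*(4917 - 1656) = -43069*3261 = -140448009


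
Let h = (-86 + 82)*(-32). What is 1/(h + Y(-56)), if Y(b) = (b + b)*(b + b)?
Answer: 1/12672 ≈ 7.8914e-5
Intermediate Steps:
h = 128 (h = -4*(-32) = 128)
Y(b) = 4*b² (Y(b) = (2*b)*(2*b) = 4*b²)
1/(h + Y(-56)) = 1/(128 + 4*(-56)²) = 1/(128 + 4*3136) = 1/(128 + 12544) = 1/12672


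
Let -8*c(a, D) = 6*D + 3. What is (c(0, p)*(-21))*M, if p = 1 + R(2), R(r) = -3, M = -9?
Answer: 1701/8 ≈ 212.63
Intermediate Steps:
p = -2 (p = 1 - 3 = -2)
c(a, D) = -3/8 - 3*D/4 (c(a, D) = -(6*D + 3)/8 = -(3 + 6*D)/8 = -3/8 - 3*D/4)
(c(0, p)*(-21))*M = ((-3/8 - ¾*(-2))*(-21))*(-9) = ((-3/8 + 3/2)*(-21))*(-9) = ((9/8)*(-21))*(-9) = -189/8*(-9) = 1701/8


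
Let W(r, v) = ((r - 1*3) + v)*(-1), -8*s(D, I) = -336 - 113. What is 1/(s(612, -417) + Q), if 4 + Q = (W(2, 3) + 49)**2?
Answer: 8/18089 ≈ 0.00044226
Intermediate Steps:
s(D, I) = 449/8 (s(D, I) = -(-336 - 113)/8 = -1/8*(-449) = 449/8)
W(r, v) = 3 - r - v (W(r, v) = ((r - 3) + v)*(-1) = ((-3 + r) + v)*(-1) = (-3 + r + v)*(-1) = 3 - r - v)
Q = 2205 (Q = -4 + ((3 - 1*2 - 1*3) + 49)**2 = -4 + ((3 - 2 - 3) + 49)**2 = -4 + (-2 + 49)**2 = -4 + 47**2 = -4 + 2209 = 2205)
1/(s(612, -417) + Q) = 1/(449/8 + 2205) = 1/(18089/8) = 8/18089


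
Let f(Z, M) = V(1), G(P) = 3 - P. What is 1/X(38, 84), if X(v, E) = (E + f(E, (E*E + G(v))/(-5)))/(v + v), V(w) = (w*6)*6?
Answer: 19/30 ≈ 0.63333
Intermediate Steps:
V(w) = 36*w (V(w) = (6*w)*6 = 36*w)
f(Z, M) = 36 (f(Z, M) = 36*1 = 36)
X(v, E) = (36 + E)/(2*v) (X(v, E) = (E + 36)/(v + v) = (36 + E)/((2*v)) = (36 + E)*(1/(2*v)) = (36 + E)/(2*v))
1/X(38, 84) = 1/((1/2)*(36 + 84)/38) = 1/((1/2)*(1/38)*120) = 1/(30/19) = 19/30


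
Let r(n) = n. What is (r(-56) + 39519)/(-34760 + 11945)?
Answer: -39463/22815 ≈ -1.7297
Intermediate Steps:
(r(-56) + 39519)/(-34760 + 11945) = (-56 + 39519)/(-34760 + 11945) = 39463/(-22815) = 39463*(-1/22815) = -39463/22815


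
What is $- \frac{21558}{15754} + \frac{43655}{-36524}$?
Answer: $- \frac{737562631}{287699548} \approx -2.5637$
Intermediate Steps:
$- \frac{21558}{15754} + \frac{43655}{-36524} = \left(-21558\right) \frac{1}{15754} + 43655 \left(- \frac{1}{36524}\right) = - \frac{10779}{7877} - \frac{43655}{36524} = - \frac{737562631}{287699548}$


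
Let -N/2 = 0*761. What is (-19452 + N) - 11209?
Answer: -30661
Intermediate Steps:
N = 0 (N = -0*761 = -2*0 = 0)
(-19452 + N) - 11209 = (-19452 + 0) - 11209 = -19452 - 11209 = -30661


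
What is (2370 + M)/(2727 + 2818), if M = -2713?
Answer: -343/5545 ≈ -0.061858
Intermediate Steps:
(2370 + M)/(2727 + 2818) = (2370 - 2713)/(2727 + 2818) = -343/5545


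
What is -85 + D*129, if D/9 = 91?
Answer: 105566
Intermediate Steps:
D = 819 (D = 9*91 = 819)
-85 + D*129 = -85 + 819*129 = -85 + 105651 = 105566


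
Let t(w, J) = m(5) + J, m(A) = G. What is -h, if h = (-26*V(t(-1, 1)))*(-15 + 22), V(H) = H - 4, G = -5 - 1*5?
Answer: -2366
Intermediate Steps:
G = -10 (G = -5 - 5 = -10)
m(A) = -10
t(w, J) = -10 + J
V(H) = -4 + H
h = 2366 (h = (-26*(-4 + (-10 + 1)))*(-15 + 22) = -26*(-4 - 9)*7 = -26*(-13)*7 = 338*7 = 2366)
-h = -1*2366 = -2366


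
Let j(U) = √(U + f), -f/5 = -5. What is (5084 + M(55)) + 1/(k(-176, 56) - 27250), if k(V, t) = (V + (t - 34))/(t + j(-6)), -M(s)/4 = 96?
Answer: 5440337716434163/1157518672108 - 77*√19/1157518672108 ≈ 4700.0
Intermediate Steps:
M(s) = -384 (M(s) = -4*96 = -384)
f = 25 (f = -5*(-5) = 25)
j(U) = √(25 + U) (j(U) = √(U + 25) = √(25 + U))
k(V, t) = (-34 + V + t)/(t + √19) (k(V, t) = (V + (t - 34))/(t + √(25 - 6)) = (V + (-34 + t))/(t + √19) = (-34 + V + t)/(t + √19))
(5084 + M(55)) + 1/(k(-176, 56) - 27250) = (5084 - 384) + 1/((-34 - 176 + 56)/(56 + √19) - 27250) = 4700 + 1/(-154/(56 + √19) - 27250) = 4700 + 1/(-27250 - 154/(56 + √19))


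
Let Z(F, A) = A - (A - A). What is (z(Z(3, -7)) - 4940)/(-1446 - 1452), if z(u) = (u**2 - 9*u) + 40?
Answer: 38/23 ≈ 1.6522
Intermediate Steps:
Z(F, A) = A (Z(F, A) = A - 1*0 = A + 0 = A)
z(u) = 40 + u**2 - 9*u
(z(Z(3, -7)) - 4940)/(-1446 - 1452) = ((40 + (-7)**2 - 9*(-7)) - 4940)/(-1446 - 1452) = ((40 + 49 + 63) - 4940)/(-2898) = (152 - 4940)*(-1/2898) = -4788*(-1/2898) = 38/23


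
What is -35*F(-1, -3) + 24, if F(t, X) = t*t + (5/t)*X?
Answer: -536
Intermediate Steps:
F(t, X) = t² + 5*X/t
-35*F(-1, -3) + 24 = -35*((-1)³ + 5*(-3))/(-1) + 24 = -(-35)*(-1 - 15) + 24 = -(-35)*(-16) + 24 = -35*16 + 24 = -560 + 24 = -536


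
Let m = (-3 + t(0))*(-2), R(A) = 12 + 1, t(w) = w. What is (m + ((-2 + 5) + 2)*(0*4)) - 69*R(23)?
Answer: -891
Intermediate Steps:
R(A) = 13
m = 6 (m = (-3 + 0)*(-2) = -3*(-2) = 6)
(m + ((-2 + 5) + 2)*(0*4)) - 69*R(23) = (6 + ((-2 + 5) + 2)*(0*4)) - 69*13 = (6 + (3 + 2)*0) - 897 = (6 + 5*0) - 897 = (6 + 0) - 897 = 6 - 897 = -891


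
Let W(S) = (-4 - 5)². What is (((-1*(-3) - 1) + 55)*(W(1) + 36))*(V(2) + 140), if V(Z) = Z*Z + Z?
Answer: 973674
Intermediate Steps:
W(S) = 81 (W(S) = (-9)² = 81)
V(Z) = Z + Z² (V(Z) = Z² + Z = Z + Z²)
(((-1*(-3) - 1) + 55)*(W(1) + 36))*(V(2) + 140) = (((-1*(-3) - 1) + 55)*(81 + 36))*(2*(1 + 2) + 140) = (((3 - 1) + 55)*117)*(2*3 + 140) = ((2 + 55)*117)*(6 + 140) = (57*117)*146 = 6669*146 = 973674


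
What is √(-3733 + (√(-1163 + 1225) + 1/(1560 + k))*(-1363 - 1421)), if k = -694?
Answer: √(-700499173 - 521969376*√62)/433 ≈ 160.18*I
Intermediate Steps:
√(-3733 + (√(-1163 + 1225) + 1/(1560 + k))*(-1363 - 1421)) = √(-3733 + (√(-1163 + 1225) + 1/(1560 - 694))*(-1363 - 1421)) = √(-3733 + (√62 + 1/866)*(-2784)) = √(-3733 + (1/866 + √62)*(-2784)) = √(-3733 + (-1392/433 - 2784*√62)) = √(-1617781/433 - 2784*√62)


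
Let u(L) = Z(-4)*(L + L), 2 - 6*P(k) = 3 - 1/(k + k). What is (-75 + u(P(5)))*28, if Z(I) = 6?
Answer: -10752/5 ≈ -2150.4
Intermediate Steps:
P(k) = -⅙ + 1/(12*k) (P(k) = ⅓ - (3 - 1/(k + k))/6 = ⅓ - (3 - 1/(2*k))/6 = ⅓ + (-½ + 1/(12*k)) = -⅙ + 1/(12*k))
u(L) = 12*L (u(L) = 6*(L + L) = 6*(2*L) = 12*L)
(-75 + u(P(5)))*28 = (-75 + 12*((1/12)*(1 - 2*5)/5))*28 = (-75 + 12*((1/12)*(⅕)*(1 - 10)))*28 = (-75 + 12*((1/12)*(⅕)*(-9)))*28 = (-75 + 12*(-3/20))*28 = (-75 - 9/5)*28 = -384/5*28 = -10752/5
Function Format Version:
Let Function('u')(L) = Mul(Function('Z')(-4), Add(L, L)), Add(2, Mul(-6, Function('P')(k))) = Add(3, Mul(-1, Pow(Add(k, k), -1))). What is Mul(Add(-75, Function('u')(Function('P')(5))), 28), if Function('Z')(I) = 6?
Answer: Rational(-10752, 5) ≈ -2150.4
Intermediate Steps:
Function('P')(k) = Add(Rational(-1, 6), Mul(Rational(1, 12), Pow(k, -1))) (Function('P')(k) = Add(Rational(1, 3), Mul(Rational(-1, 6), Add(3, Mul(-1, Pow(Add(k, k), -1))))) = Add(Rational(1, 3), Mul(Rational(-1, 6), Add(3, Mul(-1, Pow(Mul(2, k), -1))))) = Add(Rational(1, 3), Mul(Rational(-1, 6), Add(3, Mul(-1, Mul(Rational(1, 2), Pow(k, -1)))))) = Add(Rational(1, 3), Mul(Rational(-1, 6), Add(3, Mul(Rational(-1, 2), Pow(k, -1))))) = Add(Rational(1, 3), Add(Rational(-1, 2), Mul(Rational(1, 12), Pow(k, -1)))) = Add(Rational(-1, 6), Mul(Rational(1, 12), Pow(k, -1))))
Function('u')(L) = Mul(12, L) (Function('u')(L) = Mul(6, Add(L, L)) = Mul(6, Mul(2, L)) = Mul(12, L))
Mul(Add(-75, Function('u')(Function('P')(5))), 28) = Mul(Add(-75, Mul(12, Mul(Rational(1, 12), Pow(5, -1), Add(1, Mul(-2, 5))))), 28) = Mul(Add(-75, Mul(12, Mul(Rational(1, 12), Rational(1, 5), Add(1, -10)))), 28) = Mul(Add(-75, Mul(12, Mul(Rational(1, 12), Rational(1, 5), -9))), 28) = Mul(Add(-75, Mul(12, Rational(-3, 20))), 28) = Mul(Add(-75, Rational(-9, 5)), 28) = Mul(Rational(-384, 5), 28) = Rational(-10752, 5)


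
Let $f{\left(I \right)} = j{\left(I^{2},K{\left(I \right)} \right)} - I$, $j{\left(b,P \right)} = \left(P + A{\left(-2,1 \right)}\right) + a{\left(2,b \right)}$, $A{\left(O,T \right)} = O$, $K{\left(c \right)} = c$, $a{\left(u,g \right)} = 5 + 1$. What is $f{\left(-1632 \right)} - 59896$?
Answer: $-59892$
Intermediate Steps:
$a{\left(u,g \right)} = 6$
$j{\left(b,P \right)} = 4 + P$ ($j{\left(b,P \right)} = \left(P - 2\right) + 6 = \left(-2 + P\right) + 6 = 4 + P$)
$f{\left(I \right)} = 4$ ($f{\left(I \right)} = \left(4 + I\right) - I = 4$)
$f{\left(-1632 \right)} - 59896 = 4 - 59896 = -59892$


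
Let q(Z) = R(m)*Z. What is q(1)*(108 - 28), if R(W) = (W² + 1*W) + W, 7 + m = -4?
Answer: 7920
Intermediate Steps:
m = -11 (m = -7 - 4 = -11)
R(W) = W² + 2*W (R(W) = (W² + W) + W = (W + W²) + W = W² + 2*W)
q(Z) = 99*Z (q(Z) = (-11*(2 - 11))*Z = (-11*(-9))*Z = 99*Z)
q(1)*(108 - 28) = (99*1)*(108 - 28) = 99*80 = 7920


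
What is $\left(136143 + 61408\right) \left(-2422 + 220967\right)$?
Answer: $43173783295$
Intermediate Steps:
$\left(136143 + 61408\right) \left(-2422 + 220967\right) = 197551 \cdot 218545 = 43173783295$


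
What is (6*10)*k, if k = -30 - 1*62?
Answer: -5520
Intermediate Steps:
k = -92 (k = -30 - 62 = -92)
(6*10)*k = (6*10)*(-92) = 60*(-92) = -5520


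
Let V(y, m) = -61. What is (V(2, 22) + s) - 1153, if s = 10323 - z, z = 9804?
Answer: -695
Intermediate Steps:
s = 519 (s = 10323 - 1*9804 = 10323 - 9804 = 519)
(V(2, 22) + s) - 1153 = (-61 + 519) - 1153 = 458 - 1153 = -695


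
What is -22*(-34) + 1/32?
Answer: 23937/32 ≈ 748.03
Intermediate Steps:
-22*(-34) + 1/32 = 748 + 1/32 = 23937/32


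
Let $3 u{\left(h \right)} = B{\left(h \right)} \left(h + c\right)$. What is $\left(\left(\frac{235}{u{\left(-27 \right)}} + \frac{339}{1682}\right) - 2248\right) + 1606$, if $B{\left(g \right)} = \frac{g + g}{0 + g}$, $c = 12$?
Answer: $- \frac{559516}{841} \approx -665.3$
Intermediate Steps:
$B{\left(g \right)} = 2$ ($B{\left(g \right)} = \frac{2 g}{g} = 2$)
$u{\left(h \right)} = 8 + \frac{2 h}{3}$ ($u{\left(h \right)} = \frac{2 \left(h + 12\right)}{3} = \frac{2 \left(12 + h\right)}{3} = \frac{24 + 2 h}{3} = 8 + \frac{2 h}{3}$)
$\left(\left(\frac{235}{u{\left(-27 \right)}} + \frac{339}{1682}\right) - 2248\right) + 1606 = \left(\left(\frac{235}{8 + \frac{2}{3} \left(-27\right)} + \frac{339}{1682}\right) - 2248\right) + 1606 = \left(\left(\frac{235}{8 - 18} + 339 \cdot \frac{1}{1682}\right) - 2248\right) + 1606 = \left(\left(\frac{235}{-10} + \frac{339}{1682}\right) - 2248\right) + 1606 = \left(\left(235 \left(- \frac{1}{10}\right) + \frac{339}{1682}\right) - 2248\right) + 1606 = \left(\left(- \frac{47}{2} + \frac{339}{1682}\right) - 2248\right) + 1606 = \left(- \frac{19594}{841} - 2248\right) + 1606 = - \frac{1910162}{841} + 1606 = - \frac{559516}{841}$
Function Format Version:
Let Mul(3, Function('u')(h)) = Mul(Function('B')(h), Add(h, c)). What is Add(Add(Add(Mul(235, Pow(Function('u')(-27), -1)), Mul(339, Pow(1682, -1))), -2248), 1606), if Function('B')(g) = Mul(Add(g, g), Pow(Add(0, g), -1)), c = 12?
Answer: Rational(-559516, 841) ≈ -665.30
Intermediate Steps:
Function('B')(g) = 2 (Function('B')(g) = Mul(Mul(2, g), Pow(g, -1)) = 2)
Function('u')(h) = Add(8, Mul(Rational(2, 3), h)) (Function('u')(h) = Mul(Rational(1, 3), Mul(2, Add(h, 12))) = Mul(Rational(1, 3), Mul(2, Add(12, h))) = Mul(Rational(1, 3), Add(24, Mul(2, h))) = Add(8, Mul(Rational(2, 3), h)))
Add(Add(Add(Mul(235, Pow(Function('u')(-27), -1)), Mul(339, Pow(1682, -1))), -2248), 1606) = Add(Add(Add(Mul(235, Pow(Add(8, Mul(Rational(2, 3), -27)), -1)), Mul(339, Pow(1682, -1))), -2248), 1606) = Add(Add(Add(Mul(235, Pow(Add(8, -18), -1)), Mul(339, Rational(1, 1682))), -2248), 1606) = Add(Add(Add(Mul(235, Pow(-10, -1)), Rational(339, 1682)), -2248), 1606) = Add(Add(Add(Mul(235, Rational(-1, 10)), Rational(339, 1682)), -2248), 1606) = Add(Add(Add(Rational(-47, 2), Rational(339, 1682)), -2248), 1606) = Add(Add(Rational(-19594, 841), -2248), 1606) = Add(Rational(-1910162, 841), 1606) = Rational(-559516, 841)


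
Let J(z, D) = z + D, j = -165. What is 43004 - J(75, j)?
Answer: 43094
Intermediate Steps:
J(z, D) = D + z
43004 - J(75, j) = 43004 - (-165 + 75) = 43004 - 1*(-90) = 43004 + 90 = 43094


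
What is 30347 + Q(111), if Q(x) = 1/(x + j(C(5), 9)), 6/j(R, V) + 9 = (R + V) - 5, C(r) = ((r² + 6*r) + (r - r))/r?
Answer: 3398865/112 ≈ 30347.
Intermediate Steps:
C(r) = (r² + 6*r)/r (C(r) = ((r² + 6*r) + 0)/r = (r² + 6*r)/r)
j(R, V) = 6/(-14 + R + V) (j(R, V) = 6/(-9 + ((R + V) - 5)) = 6/(-9 + (-5 + R + V)) = 6/(-14 + R + V))
Q(x) = 1/(1 + x) (Q(x) = 1/(x + 6/(-14 + (6 + 5) + 9)) = 1/(x + 6/(-14 + 11 + 9)) = 1/(x + 6/6) = 1/(x + 6*(⅙)) = 1/(x + 1) = 1/(1 + x))
30347 + Q(111) = 30347 + 1/(1 + 111) = 30347 + 1/112 = 3398865/112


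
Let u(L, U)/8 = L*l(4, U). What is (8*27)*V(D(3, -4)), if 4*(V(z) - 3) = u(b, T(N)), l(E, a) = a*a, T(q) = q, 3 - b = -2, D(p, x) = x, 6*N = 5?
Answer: 2148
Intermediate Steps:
N = ⅚ (N = (⅙)*5 = ⅚ ≈ 0.83333)
b = 5 (b = 3 - 1*(-2) = 3 + 2 = 5)
l(E, a) = a²
u(L, U) = 8*L*U² (u(L, U) = 8*(L*U²) = 8*L*U²)
V(z) = 179/18 (V(z) = 3 + (8*5*(⅚)²)/4 = 3 + (8*5*(25/36))/4 = 3 + (¼)*(250/9) = 3 + 125/18 = 179/18)
(8*27)*V(D(3, -4)) = (8*27)*(179/18) = 216*(179/18) = 2148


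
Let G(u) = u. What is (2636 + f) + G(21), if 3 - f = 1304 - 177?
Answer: 1533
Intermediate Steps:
f = -1124 (f = 3 - (1304 - 177) = 3 - 1*1127 = 3 - 1127 = -1124)
(2636 + f) + G(21) = (2636 - 1124) + 21 = 1512 + 21 = 1533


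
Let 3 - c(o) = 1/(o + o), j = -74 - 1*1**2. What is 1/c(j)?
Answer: 150/451 ≈ 0.33259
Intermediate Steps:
j = -75 (j = -74 - 1*1 = -74 - 1 = -75)
c(o) = 3 - 1/(2*o) (c(o) = 3 - 1/(o + o) = 3 - 1/(2*o))
1/c(j) = 1/(3 - 1/2/(-75)) = 1/(3 - 1/2*(-1/75)) = 1/(3 + 1/150) = 1/(451/150) = 150/451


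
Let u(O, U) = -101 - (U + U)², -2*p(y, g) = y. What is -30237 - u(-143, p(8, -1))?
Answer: -30072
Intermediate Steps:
p(y, g) = -y/2
u(O, U) = -101 - 4*U² (u(O, U) = -101 - (2*U)² = -101 - 4*U²)
-30237 - u(-143, p(8, -1)) = -30237 - (-101 - 4*(-½*8)²) = -30237 - (-101 - 4*(-4)²) = -30237 - (-101 - 4*16) = -30237 - (-101 - 64) = -30237 - 1*(-165) = -30237 + 165 = -30072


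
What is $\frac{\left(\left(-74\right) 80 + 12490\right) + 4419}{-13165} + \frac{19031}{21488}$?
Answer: $\frac{14411483}{282889520} \approx 0.050944$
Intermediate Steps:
$\frac{\left(\left(-74\right) 80 + 12490\right) + 4419}{-13165} + \frac{19031}{21488} = \left(\left(-5920 + 12490\right) + 4419\right) \left(- \frac{1}{13165}\right) + 19031 \cdot \frac{1}{21488} = \left(6570 + 4419\right) \left(- \frac{1}{13165}\right) + \frac{19031}{21488} = 10989 \left(- \frac{1}{13165}\right) + \frac{19031}{21488} = - \frac{10989}{13165} + \frac{19031}{21488} = \frac{14411483}{282889520}$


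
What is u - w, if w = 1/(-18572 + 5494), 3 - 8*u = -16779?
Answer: 54868751/26156 ≈ 2097.8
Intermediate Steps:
u = 8391/4 (u = 3/8 - ⅛*(-16779) = 3/8 + 16779/8 = 8391/4 ≈ 2097.8)
w = -1/13078 (w = 1/(-13078) = -1/13078 ≈ -7.6464e-5)
u - w = 8391/4 - 1*(-1/13078) = 8391/4 + 1/13078 = 54868751/26156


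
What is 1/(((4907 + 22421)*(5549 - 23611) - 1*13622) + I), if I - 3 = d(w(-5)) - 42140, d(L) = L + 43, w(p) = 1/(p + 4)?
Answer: -1/493654053 ≈ -2.0257e-9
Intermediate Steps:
w(p) = 1/(4 + p)
d(L) = 43 + L
I = -42095 (I = 3 + ((43 + 1/(4 - 5)) - 42140) = 3 + ((43 + 1/(-1)) - 42140) = 3 + ((43 - 1) - 42140) = 3 + (42 - 42140) = 3 - 42098 = -42095)
1/(((4907 + 22421)*(5549 - 23611) - 1*13622) + I) = 1/(((4907 + 22421)*(5549 - 23611) - 1*13622) - 42095) = 1/((27328*(-18062) - 13622) - 42095) = 1/((-493598336 - 13622) - 42095) = 1/(-493611958 - 42095) = 1/(-493654053) = -1/493654053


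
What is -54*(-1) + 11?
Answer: 65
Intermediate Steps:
-54*(-1) + 11 = -2*(-27) + 11 = 54 + 11 = 65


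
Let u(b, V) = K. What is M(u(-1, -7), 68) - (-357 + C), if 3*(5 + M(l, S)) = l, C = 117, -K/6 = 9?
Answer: 217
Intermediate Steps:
K = -54 (K = -6*9 = -54)
u(b, V) = -54
M(l, S) = -5 + l/3
M(u(-1, -7), 68) - (-357 + C) = (-5 + (⅓)*(-54)) - (-357 + 117) = (-5 - 18) - 1*(-240) = -23 + 240 = 217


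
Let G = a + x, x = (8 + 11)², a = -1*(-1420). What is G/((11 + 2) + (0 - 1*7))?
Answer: 1781/6 ≈ 296.83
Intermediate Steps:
a = 1420
x = 361 (x = 19² = 361)
G = 1781 (G = 1420 + 361 = 1781)
G/((11 + 2) + (0 - 1*7)) = 1781/((11 + 2) + (0 - 1*7)) = 1781/(13 + (0 - 7)) = 1781/(13 - 7) = 1781/6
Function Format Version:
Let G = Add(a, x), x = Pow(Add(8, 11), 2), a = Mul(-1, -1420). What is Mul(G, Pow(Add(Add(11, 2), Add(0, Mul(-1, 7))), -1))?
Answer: Rational(1781, 6) ≈ 296.83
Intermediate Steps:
a = 1420
x = 361 (x = Pow(19, 2) = 361)
G = 1781 (G = Add(1420, 361) = 1781)
Mul(G, Pow(Add(Add(11, 2), Add(0, Mul(-1, 7))), -1)) = Mul(1781, Pow(Add(Add(11, 2), Add(0, Mul(-1, 7))), -1)) = Mul(1781, Pow(Add(13, Add(0, -7)), -1)) = Mul(1781, Pow(Add(13, -7), -1)) = Mul(1781, Pow(6, -1)) = Mul(1781, Rational(1, 6)) = Rational(1781, 6)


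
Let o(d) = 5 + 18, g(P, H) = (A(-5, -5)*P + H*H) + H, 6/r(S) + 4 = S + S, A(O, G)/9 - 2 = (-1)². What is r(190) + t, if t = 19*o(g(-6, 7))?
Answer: 82159/188 ≈ 437.02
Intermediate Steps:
A(O, G) = 27 (A(O, G) = 18 + 9*(-1)² = 18 + 9*1 = 18 + 9 = 27)
r(S) = 6/(-4 + 2*S) (r(S) = 6/(-4 + (S + S)) = 6/(-4 + 2*S))
g(P, H) = H + H² + 27*P (g(P, H) = (27*P + H*H) + H = (27*P + H²) + H = (H² + 27*P) + H = H + H² + 27*P)
o(d) = 23
t = 437 (t = 19*23 = 437)
r(190) + t = 3/(-2 + 190) + 437 = 3/188 + 437 = 82159/188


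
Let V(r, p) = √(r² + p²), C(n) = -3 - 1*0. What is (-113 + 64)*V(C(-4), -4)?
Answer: -245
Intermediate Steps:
C(n) = -3 (C(n) = -3 + 0 = -3)
V(r, p) = √(p² + r²)
(-113 + 64)*V(C(-4), -4) = (-113 + 64)*√((-4)² + (-3)²) = -49*√(16 + 9) = -49*√25 = -49*5 = -245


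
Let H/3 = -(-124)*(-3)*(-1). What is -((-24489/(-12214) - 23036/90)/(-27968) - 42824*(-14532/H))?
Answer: -8571962696819167/15372051840 ≈ -5.5763e+5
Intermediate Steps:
H = 1116 (H = 3*(-(-124)*(-3)*(-1)) = 3*(-31*12*(-1)) = 3*(-372*(-1)) = 3*372 = 1116)
-((-24489/(-12214) - 23036/90)/(-27968) - 42824*(-14532/H)) = -((-24489/(-12214) - 23036/90)/(-27968) - 42824/(1116/(-14532))) = -((-24489*(-1/12214) - 23036*1/90)*(-1/27968) - 42824/(1116*(-1/14532))) = -((24489/12214 - 11518/45)*(-1/27968) - 42824/(-93/1211)) = -(-139578847/549630*(-1/27968) - 42824*(-1211/93)) = -(139578847/15372051840 + 51859864/93) = -1*8571962696819167/15372051840 = -8571962696819167/15372051840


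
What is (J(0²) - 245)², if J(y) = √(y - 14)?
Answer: (245 - I*√14)² ≈ 60011.0 - 1833.4*I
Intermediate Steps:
J(y) = √(-14 + y)
(J(0²) - 245)² = (√(-14 + 0²) - 245)² = (√(-14 + 0) - 245)² = (√(-14) - 245)² = (I*√14 - 245)² = (-245 + I*√14)²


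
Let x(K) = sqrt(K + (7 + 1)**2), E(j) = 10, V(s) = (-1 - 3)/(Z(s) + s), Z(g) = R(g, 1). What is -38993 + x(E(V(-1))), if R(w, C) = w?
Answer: -38993 + sqrt(74) ≈ -38984.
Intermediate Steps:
Z(g) = g
V(s) = -2/s (V(s) = (-1 - 3)/(s + s) = -4*1/(2*s) = -2/s)
x(K) = sqrt(64 + K) (x(K) = sqrt(K + 8**2) = sqrt(K + 64) = sqrt(64 + K))
-38993 + x(E(V(-1))) = -38993 + sqrt(64 + 10) = -38993 + sqrt(74)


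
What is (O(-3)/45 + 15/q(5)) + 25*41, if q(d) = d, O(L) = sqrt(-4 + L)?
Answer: 1028 + I*sqrt(7)/45 ≈ 1028.0 + 0.058794*I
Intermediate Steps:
(O(-3)/45 + 15/q(5)) + 25*41 = (sqrt(-4 - 3)/45 + 15/5) + 25*41 = (sqrt(-7)*(1/45) + 15*(1/5)) + 1025 = ((I*sqrt(7))*(1/45) + 3) + 1025 = (I*sqrt(7)/45 + 3) + 1025 = (3 + I*sqrt(7)/45) + 1025 = 1028 + I*sqrt(7)/45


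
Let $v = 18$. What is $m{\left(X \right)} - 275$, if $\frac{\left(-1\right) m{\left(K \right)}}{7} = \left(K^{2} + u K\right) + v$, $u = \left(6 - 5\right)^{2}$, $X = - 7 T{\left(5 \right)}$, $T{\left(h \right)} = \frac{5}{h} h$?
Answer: $-8731$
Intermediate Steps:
$T{\left(h \right)} = 5$
$X = -35$ ($X = \left(-7\right) 5 = -35$)
$u = 1$ ($u = 1^{2} = 1$)
$m{\left(K \right)} = -126 - 7 K - 7 K^{2}$ ($m{\left(K \right)} = - 7 \left(\left(K^{2} + 1 K\right) + 18\right) = - 7 \left(\left(K^{2} + K\right) + 18\right) = - 7 \left(\left(K + K^{2}\right) + 18\right) = - 7 \left(18 + K + K^{2}\right) = -126 - 7 K - 7 K^{2}$)
$m{\left(X \right)} - 275 = \left(-126 - -245 - 7 \left(-35\right)^{2}\right) - 275 = \left(-126 + 245 - 8575\right) - 275 = -8456 - 275 = -8731$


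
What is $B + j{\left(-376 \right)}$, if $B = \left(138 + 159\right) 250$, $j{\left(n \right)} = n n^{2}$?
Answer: $-53083126$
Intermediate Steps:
$j{\left(n \right)} = n^{3}$
$B = 74250$ ($B = 297 \cdot 250 = 74250$)
$B + j{\left(-376 \right)} = 74250 + \left(-376\right)^{3} = 74250 - 53157376 = -53083126$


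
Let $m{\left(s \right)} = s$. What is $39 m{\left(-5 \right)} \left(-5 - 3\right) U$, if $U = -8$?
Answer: $-12480$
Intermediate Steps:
$39 m{\left(-5 \right)} \left(-5 - 3\right) U = 39 \left(- 5 \left(-5 - 3\right)\right) \left(-8\right) = 39 \left(\left(-5\right) \left(-8\right)\right) \left(-8\right) = 39 \cdot 40 \left(-8\right) = 1560 \left(-8\right) = -12480$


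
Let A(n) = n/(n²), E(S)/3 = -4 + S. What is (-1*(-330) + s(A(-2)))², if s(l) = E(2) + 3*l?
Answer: 416025/4 ≈ 1.0401e+5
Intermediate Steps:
E(S) = -12 + 3*S (E(S) = 3*(-4 + S) = -12 + 3*S)
A(n) = 1/n (A(n) = n/n² = 1/n)
s(l) = -6 + 3*l (s(l) = (-12 + 3*2) + 3*l = (-12 + 6) + 3*l = -6 + 3*l)
(-1*(-330) + s(A(-2)))² = (-1*(-330) + (-6 + 3/(-2)))² = (330 + (-6 + 3*(-½)))² = (330 + (-6 - 3/2))² = (330 - 15/2)² = (645/2)² = 416025/4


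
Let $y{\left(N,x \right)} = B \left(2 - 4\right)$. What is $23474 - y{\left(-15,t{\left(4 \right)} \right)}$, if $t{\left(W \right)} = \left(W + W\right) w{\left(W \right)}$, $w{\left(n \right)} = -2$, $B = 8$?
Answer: $23490$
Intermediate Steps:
$t{\left(W \right)} = - 4 W$ ($t{\left(W \right)} = \left(W + W\right) \left(-2\right) = 2 W \left(-2\right) = - 4 W$)
$y{\left(N,x \right)} = -16$ ($y{\left(N,x \right)} = 8 \left(2 - 4\right) = 8 \left(-2\right) = -16$)
$23474 - y{\left(-15,t{\left(4 \right)} \right)} = 23474 - -16 = 23474 + 16 = 23490$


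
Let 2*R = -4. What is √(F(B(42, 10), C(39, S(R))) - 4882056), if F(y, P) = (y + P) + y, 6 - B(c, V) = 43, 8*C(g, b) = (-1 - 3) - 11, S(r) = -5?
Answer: I*√78114110/4 ≈ 2209.6*I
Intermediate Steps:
R = -2 (R = (½)*(-4) = -2)
C(g, b) = -15/8 (C(g, b) = ((-1 - 3) - 11)/8 = (-4 - 11)/8 = (⅛)*(-15) = -15/8)
B(c, V) = -37 (B(c, V) = 6 - 1*43 = 6 - 43 = -37)
F(y, P) = P + 2*y (F(y, P) = (P + y) + y = P + 2*y)
√(F(B(42, 10), C(39, S(R))) - 4882056) = √((-15/8 + 2*(-37)) - 4882056) = √((-15/8 - 74) - 4882056) = √(-607/8 - 4882056) = √(-39057055/8) = I*√78114110/4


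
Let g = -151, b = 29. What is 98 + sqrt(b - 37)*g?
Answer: 98 - 302*I*sqrt(2) ≈ 98.0 - 427.09*I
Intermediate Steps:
98 + sqrt(b - 37)*g = 98 + sqrt(29 - 37)*(-151) = 98 + sqrt(-8)*(-151) = 98 + (2*I*sqrt(2))*(-151) = 98 - 302*I*sqrt(2)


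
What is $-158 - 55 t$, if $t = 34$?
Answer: $-2028$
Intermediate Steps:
$-158 - 55 t = -158 - 1870 = -2028$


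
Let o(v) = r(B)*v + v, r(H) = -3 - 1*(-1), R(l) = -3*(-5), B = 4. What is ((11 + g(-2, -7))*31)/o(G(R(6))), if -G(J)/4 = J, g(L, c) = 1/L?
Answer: 217/40 ≈ 5.4250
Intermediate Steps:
R(l) = 15
r(H) = -2 (r(H) = -3 + 1 = -2)
G(J) = -4*J
o(v) = -v (o(v) = -2*v + v = -v)
((11 + g(-2, -7))*31)/o(G(R(6))) = ((11 + 1/(-2))*31)/((-(-4)*15)) = ((11 - ½)*31)/((-1*(-60))) = ((21/2)*31)/60 = (651/2)*(1/60) = 217/40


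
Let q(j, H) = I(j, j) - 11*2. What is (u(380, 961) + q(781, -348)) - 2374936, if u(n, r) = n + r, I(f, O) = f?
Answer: -2372836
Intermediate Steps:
q(j, H) = -22 + j (q(j, H) = j - 11*2 = j - 22 = -22 + j)
(u(380, 961) + q(781, -348)) - 2374936 = ((380 + 961) + (-22 + 781)) - 2374936 = (1341 + 759) - 2374936 = 2100 - 2374936 = -2372836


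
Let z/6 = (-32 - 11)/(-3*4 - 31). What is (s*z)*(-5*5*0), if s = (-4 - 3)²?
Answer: 0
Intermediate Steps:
s = 49 (s = (-7)² = 49)
z = 6 (z = 6*((-32 - 11)/(-3*4 - 31)) = 6*(-43/(-12 - 31)) = 6*(-43/(-43)) = 6*(-43*(-1/43)) = 6*1 = 6)
(s*z)*(-5*5*0) = (49*6)*(-5*5*0) = 294*(-25*0) = 294*0 = 0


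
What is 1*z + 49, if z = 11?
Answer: 60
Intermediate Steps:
1*z + 49 = 1*11 + 49 = 11 + 49 = 60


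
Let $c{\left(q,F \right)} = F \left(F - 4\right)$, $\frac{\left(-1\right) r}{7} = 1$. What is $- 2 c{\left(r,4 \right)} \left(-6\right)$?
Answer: $0$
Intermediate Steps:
$r = -7$ ($r = \left(-7\right) 1 = -7$)
$c{\left(q,F \right)} = F \left(-4 + F\right)$
$- 2 c{\left(r,4 \right)} \left(-6\right) = - 2 \cdot 4 \left(-4 + 4\right) \left(-6\right) = - 2 \cdot 4 \cdot 0 \left(-6\right) = \left(-2\right) 0 \left(-6\right) = 0 \left(-6\right) = 0$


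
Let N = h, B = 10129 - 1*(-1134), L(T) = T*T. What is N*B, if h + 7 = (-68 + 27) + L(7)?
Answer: 11263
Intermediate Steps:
L(T) = T**2
h = 1 (h = -7 + ((-68 + 27) + 7**2) = -7 + (-41 + 49) = -7 + 8 = 1)
B = 11263 (B = 10129 + 1134 = 11263)
N = 1
N*B = 1*11263 = 11263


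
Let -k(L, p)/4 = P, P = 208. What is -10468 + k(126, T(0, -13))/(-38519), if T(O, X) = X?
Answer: -31016620/2963 ≈ -10468.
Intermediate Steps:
k(L, p) = -832 (k(L, p) = -4*208 = -832)
-10468 + k(126, T(0, -13))/(-38519) = -10468 - 832/(-38519) = -10468 - 832*(-1/38519) = -10468 + 64/2963 = -31016620/2963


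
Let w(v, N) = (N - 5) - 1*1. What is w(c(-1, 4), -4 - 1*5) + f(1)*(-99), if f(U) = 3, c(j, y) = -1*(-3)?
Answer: -312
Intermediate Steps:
c(j, y) = 3
w(v, N) = -6 + N (w(v, N) = (-5 + N) - 1 = -6 + N)
w(c(-1, 4), -4 - 1*5) + f(1)*(-99) = (-6 + (-4 - 1*5)) + 3*(-99) = (-6 + (-4 - 5)) - 297 = (-6 - 9) - 297 = -15 - 297 = -312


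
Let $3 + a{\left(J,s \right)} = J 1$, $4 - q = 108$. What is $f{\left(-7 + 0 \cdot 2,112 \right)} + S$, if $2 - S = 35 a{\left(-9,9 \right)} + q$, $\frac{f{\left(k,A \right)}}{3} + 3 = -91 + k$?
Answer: $223$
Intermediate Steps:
$q = -104$ ($q = 4 - 108 = -104$)
$a{\left(J,s \right)} = -3 + J$ ($a{\left(J,s \right)} = -3 + J 1 = -3 + J$)
$f{\left(k,A \right)} = -282 + 3 k$ ($f{\left(k,A \right)} = -9 + 3 \left(-91 + k\right) = -9 + \left(-273 + 3 k\right) = -282 + 3 k$)
$S = 526$ ($S = 2 - \left(35 \left(-3 - 9\right) - 104\right) = 2 - \left(35 \left(-12\right) - 104\right) = 2 - \left(-420 - 104\right) = 2 - -524 = 2 + 524 = 526$)
$f{\left(-7 + 0 \cdot 2,112 \right)} + S = \left(-282 + 3 \left(-7 + 0 \cdot 2\right)\right) + 526 = \left(-282 + 3 \left(-7 + 0\right)\right) + 526 = \left(-282 + 3 \left(-7\right)\right) + 526 = \left(-282 - 21\right) + 526 = -303 + 526 = 223$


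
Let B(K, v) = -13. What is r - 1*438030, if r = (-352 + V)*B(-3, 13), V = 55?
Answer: -434169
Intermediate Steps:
r = 3861 (r = (-352 + 55)*(-13) = -297*(-13) = 3861)
r - 1*438030 = 3861 - 1*438030 = 3861 - 438030 = -434169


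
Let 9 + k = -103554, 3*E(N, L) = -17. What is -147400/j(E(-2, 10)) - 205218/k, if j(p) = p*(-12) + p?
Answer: -462193766/195619 ≈ -2362.7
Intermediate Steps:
E(N, L) = -17/3 (E(N, L) = (⅓)*(-17) = -17/3)
k = -103563 (k = -9 - 103554 = -103563)
j(p) = -11*p (j(p) = -12*p + p = -11*p)
-147400/j(E(-2, 10)) - 205218/k = -147400/((-11*(-17/3))) - 205218/(-103563) = -147400/187/3 - 205218*(-1/103563) = -147400*3/187 + 22802/11507 = -40200/17 + 22802/11507 = -462193766/195619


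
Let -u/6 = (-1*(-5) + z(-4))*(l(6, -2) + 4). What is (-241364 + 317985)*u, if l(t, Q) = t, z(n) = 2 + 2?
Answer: -41375340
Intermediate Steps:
z(n) = 4
u = -540 (u = -6*(-1*(-5) + 4)*(6 + 4) = -6*(5 + 4)*10 = -54*10 = -6*90 = -540)
(-241364 + 317985)*u = (-241364 + 317985)*(-540) = 76621*(-540) = -41375340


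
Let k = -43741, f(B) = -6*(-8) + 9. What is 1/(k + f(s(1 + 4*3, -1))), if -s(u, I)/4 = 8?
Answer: -1/43684 ≈ -2.2892e-5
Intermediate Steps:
s(u, I) = -32 (s(u, I) = -4*8 = -32)
f(B) = 57 (f(B) = 48 + 9 = 57)
1/(k + f(s(1 + 4*3, -1))) = 1/(-43741 + 57) = 1/(-43684) = -1/43684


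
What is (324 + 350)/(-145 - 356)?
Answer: -674/501 ≈ -1.3453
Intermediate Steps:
(324 + 350)/(-145 - 356) = 674/(-501) = 674*(-1/501) = -674/501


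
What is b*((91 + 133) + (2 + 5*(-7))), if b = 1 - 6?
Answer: -955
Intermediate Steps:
b = -5
b*((91 + 133) + (2 + 5*(-7))) = -5*((91 + 133) + (2 + 5*(-7))) = -5*(224 + (2 - 35)) = -5*(224 - 33) = -5*191 = -955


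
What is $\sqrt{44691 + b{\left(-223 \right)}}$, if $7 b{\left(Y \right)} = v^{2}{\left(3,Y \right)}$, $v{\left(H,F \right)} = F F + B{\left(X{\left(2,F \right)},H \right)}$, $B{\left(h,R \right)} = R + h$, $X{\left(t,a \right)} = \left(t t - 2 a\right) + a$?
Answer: $23 \sqrt{674106} \approx 18884.0$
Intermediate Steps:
$X{\left(t,a \right)} = t^{2} - a$ ($X{\left(t,a \right)} = \left(t^{2} - 2 a\right) + a = t^{2} - a$)
$v{\left(H,F \right)} = 4 + H + F^{2} - F$ ($v{\left(H,F \right)} = F F - \left(-4 + F - H\right) = F^{2} - \left(-4 + F - H\right) = F^{2} + \left(4 + H - F\right) = 4 + H + F^{2} - F$)
$b{\left(Y \right)} = \frac{\left(7 + Y^{2} - Y\right)^{2}}{7}$ ($b{\left(Y \right)} = \frac{\left(4 + 3 + Y^{2} - Y\right)^{2}}{7} = \frac{\left(7 + Y^{2} - Y\right)^{2}}{7}$)
$\sqrt{44691 + b{\left(-223 \right)}} = \sqrt{44691 + \frac{\left(7 + \left(-223\right)^{2} - -223\right)^{2}}{7}} = \sqrt{44691 + \frac{\left(7 + 49729 + 223\right)^{2}}{7}} = \sqrt{44691 + \frac{49959^{2}}{7}} = \sqrt{44691 + \frac{1}{7} \cdot 2495901681} = \sqrt{44691 + 356557383} = \sqrt{356602074} = 23 \sqrt{674106}$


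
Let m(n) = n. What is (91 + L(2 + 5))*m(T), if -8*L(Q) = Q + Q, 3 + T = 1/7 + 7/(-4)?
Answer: -6579/16 ≈ -411.19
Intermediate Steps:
T = -129/28 (T = -3 + (1/7 + 7/(-4)) = -3 + (1*(⅐) + 7*(-¼)) = -3 + (⅐ - 7/4) = -3 - 45/28 = -129/28 ≈ -4.6071)
L(Q) = -Q/4 (L(Q) = -(Q + Q)/8 = -Q/4)
(91 + L(2 + 5))*m(T) = (91 - (2 + 5)/4)*(-129/28) = (91 - ¼*7)*(-129/28) = (91 - 7/4)*(-129/28) = (357/4)*(-129/28) = -6579/16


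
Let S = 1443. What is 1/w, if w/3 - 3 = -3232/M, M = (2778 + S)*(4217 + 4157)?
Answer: 5891109/53018365 ≈ 0.11111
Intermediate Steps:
M = 35346654 (M = (2778 + 1443)*(4217 + 4157) = 4221*8374 = 35346654)
w = 53018365/5891109 (w = 9 + 3*(-3232/35346654) = 9 + 3*(-3232*1/35346654) = 9 + 3*(-1616/17673327) = 9 - 1616/5891109 = 53018365/5891109 ≈ 8.9997)
1/w = 1/(53018365/5891109) = 5891109/53018365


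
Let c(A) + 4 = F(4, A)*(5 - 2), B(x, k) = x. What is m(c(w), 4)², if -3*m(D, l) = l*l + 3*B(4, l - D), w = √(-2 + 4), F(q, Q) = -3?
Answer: 784/9 ≈ 87.111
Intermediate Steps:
w = √2 ≈ 1.4142
c(A) = -13 (c(A) = -4 - 3*(5 - 2) = -4 - 3*3 = -4 - 9 = -13)
m(D, l) = -4 - l²/3 (m(D, l) = -(l*l + 3*4)/3 = -(l² + 12)/3 = -(12 + l²)/3 = -4 - l²/3)
m(c(w), 4)² = (-4 - ⅓*4²)² = (-4 - ⅓*16)² = (-4 - 16/3)² = (-28/3)² = 784/9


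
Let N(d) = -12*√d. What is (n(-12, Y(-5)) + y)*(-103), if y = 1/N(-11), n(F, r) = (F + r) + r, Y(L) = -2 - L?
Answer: 618 - 103*I*√11/132 ≈ 618.0 - 2.588*I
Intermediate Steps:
n(F, r) = F + 2*r
y = I*√11/132 (y = 1/(-12*I*√11) = I*√11/132 ≈ 0.025126*I)
(n(-12, Y(-5)) + y)*(-103) = ((-12 + 2*(-2 - 1*(-5))) + I*√11/132)*(-103) = ((-12 + 2*(-2 + 5)) + I*√11/132)*(-103) = ((-12 + 2*3) + I*√11/132)*(-103) = ((-12 + 6) + I*√11/132)*(-103) = (-6 + I*√11/132)*(-103) = 618 - 103*I*√11/132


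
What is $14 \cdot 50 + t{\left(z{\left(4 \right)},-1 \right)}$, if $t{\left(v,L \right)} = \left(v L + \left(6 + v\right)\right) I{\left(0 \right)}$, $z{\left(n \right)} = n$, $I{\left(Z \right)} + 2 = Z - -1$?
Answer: $694$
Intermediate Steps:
$I{\left(Z \right)} = -1 + Z$ ($I{\left(Z \right)} = -2 + \left(Z - -1\right) = -2 + \left(Z + 1\right) = -2 + \left(1 + Z\right) = -1 + Z$)
$t{\left(v,L \right)} = -6 - v - L v$ ($t{\left(v,L \right)} = \left(v L + \left(6 + v\right)\right) \left(-1 + 0\right) = \left(L v + \left(6 + v\right)\right) \left(-1\right) = \left(6 + v + L v\right) \left(-1\right) = -6 - v - L v$)
$14 \cdot 50 + t{\left(z{\left(4 \right)},-1 \right)} = 14 \cdot 50 - \left(10 - 4\right) = 700 - 6 = 694$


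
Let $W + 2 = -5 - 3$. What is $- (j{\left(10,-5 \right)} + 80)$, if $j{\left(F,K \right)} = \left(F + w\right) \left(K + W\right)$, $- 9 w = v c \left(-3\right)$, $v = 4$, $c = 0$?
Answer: $70$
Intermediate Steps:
$W = -10$ ($W = -2 - 8 = -10$)
$w = 0$ ($w = - \frac{4 \cdot 0 \left(-3\right)}{9} = - \frac{0 \left(-3\right)}{9} = \left(- \frac{1}{9}\right) 0 = 0$)
$j{\left(F,K \right)} = F \left(-10 + K\right)$ ($j{\left(F,K \right)} = \left(F + 0\right) \left(K - 10\right) = F \left(-10 + K\right)$)
$- (j{\left(10,-5 \right)} + 80) = - (10 \left(-10 - 5\right) + 80) = - (10 \left(-15\right) + 80) = - (-150 + 80) = \left(-1\right) \left(-70\right) = 70$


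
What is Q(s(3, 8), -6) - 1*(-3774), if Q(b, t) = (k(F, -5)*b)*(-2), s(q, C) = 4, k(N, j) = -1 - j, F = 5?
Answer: 3742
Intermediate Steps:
Q(b, t) = -8*b (Q(b, t) = ((-1 - 1*(-5))*b)*(-2) = ((-1 + 5)*b)*(-2) = (4*b)*(-2) = -8*b)
Q(s(3, 8), -6) - 1*(-3774) = -8*4 - 1*(-3774) = -32 + 3774 = 3742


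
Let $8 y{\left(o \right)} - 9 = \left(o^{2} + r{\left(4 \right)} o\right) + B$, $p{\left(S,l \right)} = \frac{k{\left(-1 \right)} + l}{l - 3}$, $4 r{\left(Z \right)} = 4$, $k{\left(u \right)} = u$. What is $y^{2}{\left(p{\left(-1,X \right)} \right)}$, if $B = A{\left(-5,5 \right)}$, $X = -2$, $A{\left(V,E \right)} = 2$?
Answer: $\frac{89401}{40000} \approx 2.235$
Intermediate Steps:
$r{\left(Z \right)} = 1$ ($r{\left(Z \right)} = \frac{1}{4} \cdot 4 = 1$)
$p{\left(S,l \right)} = \frac{-1 + l}{-3 + l}$ ($p{\left(S,l \right)} = \frac{-1 + l}{l - 3} = \frac{-1 + l}{-3 + l}$)
$B = 2$
$y{\left(o \right)} = \frac{11}{8} + \frac{o}{8} + \frac{o^{2}}{8}$ ($y{\left(o \right)} = \frac{9}{8} + \frac{\left(o^{2} + 1 o\right) + 2}{8} = \frac{9}{8} + \frac{\left(o^{2} + o\right) + 2}{8} = \frac{9}{8} + \frac{\left(o + o^{2}\right) + 2}{8} = \frac{9}{8} + \frac{2 + o + o^{2}}{8} = \frac{9}{8} + \left(\frac{1}{4} + \frac{o}{8} + \frac{o^{2}}{8}\right) = \frac{11}{8} + \frac{o}{8} + \frac{o^{2}}{8}$)
$y^{2}{\left(p{\left(-1,X \right)} \right)} = \left(\frac{11}{8} + \frac{\frac{1}{-3 - 2} \left(-1 - 2\right)}{8} + \frac{\left(\frac{-1 - 2}{-3 - 2}\right)^{2}}{8}\right)^{2} = \left(\frac{11}{8} + \frac{\frac{1}{-5} \left(-3\right)}{8} + \frac{\left(\frac{1}{-5} \left(-3\right)\right)^{2}}{8}\right)^{2} = \left(\frac{11}{8} + \frac{\left(- \frac{1}{5}\right) \left(-3\right)}{8} + \frac{\left(\left(- \frac{1}{5}\right) \left(-3\right)\right)^{2}}{8}\right)^{2} = \left(\frac{11}{8} + \frac{1}{8} \cdot \frac{3}{5} + \frac{\left(\frac{3}{5}\right)^{2}}{8}\right)^{2} = \left(\frac{11}{8} + \frac{3}{40} + \frac{1}{8} \cdot \frac{9}{25}\right)^{2} = \left(\frac{11}{8} + \frac{3}{40} + \frac{9}{200}\right)^{2} = \left(\frac{299}{200}\right)^{2} = \frac{89401}{40000}$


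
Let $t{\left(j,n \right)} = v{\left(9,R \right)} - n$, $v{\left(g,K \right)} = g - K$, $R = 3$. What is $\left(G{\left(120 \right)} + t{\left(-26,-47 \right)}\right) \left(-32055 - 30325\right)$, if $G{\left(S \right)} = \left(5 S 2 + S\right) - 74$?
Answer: $-81031620$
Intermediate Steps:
$G{\left(S \right)} = -74 + 11 S$ ($G{\left(S \right)} = \left(10 S + S\right) - 74 = 11 S - 74 = -74 + 11 S$)
$t{\left(j,n \right)} = 6 - n$ ($t{\left(j,n \right)} = \left(9 - 3\right) - n = 6 - n$)
$\left(G{\left(120 \right)} + t{\left(-26,-47 \right)}\right) \left(-32055 - 30325\right) = \left(\left(-74 + 11 \cdot 120\right) + \left(6 - -47\right)\right) \left(-32055 - 30325\right) = \left(\left(-74 + 1320\right) + \left(6 + 47\right)\right) \left(-62380\right) = \left(1246 + 53\right) \left(-62380\right) = 1299 \left(-62380\right) = -81031620$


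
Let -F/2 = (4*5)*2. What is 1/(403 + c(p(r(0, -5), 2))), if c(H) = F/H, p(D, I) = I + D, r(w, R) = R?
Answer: 3/1289 ≈ 0.0023274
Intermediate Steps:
F = -80 (F = -2*4*5*2 = -40*2 = -2*40 = -80)
p(D, I) = D + I
c(H) = -80/H
1/(403 + c(p(r(0, -5), 2))) = 1/(403 - 80/(-5 + 2)) = 1/(403 - 80/(-3)) = 1/(403 - 80*(-⅓)) = 1/(403 + 80/3) = 1/(1289/3) = 3/1289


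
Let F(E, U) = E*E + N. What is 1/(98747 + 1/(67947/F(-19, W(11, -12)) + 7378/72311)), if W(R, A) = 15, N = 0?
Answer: 4915978975/485438201948596 ≈ 1.0127e-5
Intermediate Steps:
F(E, U) = E² (F(E, U) = E*E + 0 = E² + 0 = E²)
1/(98747 + 1/(67947/F(-19, W(11, -12)) + 7378/72311)) = 1/(98747 + 1/(67947/((-19)²) + 7378/72311)) = 1/(98747 + 1/(67947/361 + 7378*(1/72311))) = 1/(98747 + 1/(67947*(1/361) + 7378/72311)) = 1/(98747 + 1/(67947/361 + 7378/72311)) = 1/(98747 + 1/(4915978975/26104271)) = 1/(98747 + 26104271/4915978975) = 1/(485438201948596/4915978975) = 4915978975/485438201948596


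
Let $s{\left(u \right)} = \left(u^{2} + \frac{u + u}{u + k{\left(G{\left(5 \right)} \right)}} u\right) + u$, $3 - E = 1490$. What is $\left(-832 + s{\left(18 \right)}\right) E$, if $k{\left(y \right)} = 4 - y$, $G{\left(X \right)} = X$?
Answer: $\frac{11423134}{17} \approx 6.7195 \cdot 10^{5}$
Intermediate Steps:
$E = -1487$ ($E = 3 - 1490 = -1487$)
$s{\left(u \right)} = u + u^{2} + \frac{2 u^{2}}{-1 + u}$ ($s{\left(u \right)} = \left(u^{2} + \frac{u + u}{u + \left(4 - 5\right)} u\right) + u = \left(u^{2} + \frac{2 u}{u + \left(4 - 5\right)} u\right) + u = \left(u^{2} + \frac{2 u}{u - 1} u\right) + u = \left(u^{2} + \frac{2 u}{-1 + u} u\right) + u = \left(u^{2} + \frac{2 u^{2}}{-1 + u}\right) + u = u + u^{2} + \frac{2 u^{2}}{-1 + u}$)
$\left(-832 + s{\left(18 \right)}\right) E = \left(-832 + \frac{18 \left(-1 + 18^{2} + 2 \cdot 18\right)}{-1 + 18}\right) \left(-1487\right) = \left(-832 + \frac{18 \left(-1 + 324 + 36\right)}{17}\right) \left(-1487\right) = \left(-832 + 18 \cdot \frac{1}{17} \cdot 359\right) \left(-1487\right) = \left(-832 + \frac{6462}{17}\right) \left(-1487\right) = \left(- \frac{7682}{17}\right) \left(-1487\right) = \frac{11423134}{17}$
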